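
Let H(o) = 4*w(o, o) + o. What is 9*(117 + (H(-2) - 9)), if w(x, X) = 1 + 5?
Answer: 1170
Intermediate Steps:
w(x, X) = 6
H(o) = 24 + o (H(o) = 4*6 + o = 24 + o)
9*(117 + (H(-2) - 9)) = 9*(117 + ((24 - 2) - 9)) = 9*(117 + (22 - 9)) = 9*(117 + 13) = 9*130 = 1170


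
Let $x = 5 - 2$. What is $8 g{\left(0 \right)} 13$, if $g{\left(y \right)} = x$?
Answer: $312$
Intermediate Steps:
$x = 3$
$g{\left(y \right)} = 3$
$8 g{\left(0 \right)} 13 = 8 \cdot 3 \cdot 13 = 24 \cdot 13 = 312$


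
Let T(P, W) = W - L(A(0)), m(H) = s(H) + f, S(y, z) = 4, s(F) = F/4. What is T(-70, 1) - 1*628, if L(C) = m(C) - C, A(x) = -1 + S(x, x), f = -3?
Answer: -2487/4 ≈ -621.75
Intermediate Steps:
s(F) = F/4 (s(F) = F*(1/4) = F/4)
A(x) = 3 (A(x) = -1 + 4 = 3)
m(H) = -3 + H/4 (m(H) = H/4 - 3 = -3 + H/4)
L(C) = -3 - 3*C/4 (L(C) = (-3 + C/4) - C = -3 - 3*C/4)
T(P, W) = 21/4 + W (T(P, W) = W - (-3 - 3/4*3) = W - (-3 - 9/4) = W - 1*(-21/4) = W + 21/4 = 21/4 + W)
T(-70, 1) - 1*628 = (21/4 + 1) - 1*628 = 25/4 - 628 = -2487/4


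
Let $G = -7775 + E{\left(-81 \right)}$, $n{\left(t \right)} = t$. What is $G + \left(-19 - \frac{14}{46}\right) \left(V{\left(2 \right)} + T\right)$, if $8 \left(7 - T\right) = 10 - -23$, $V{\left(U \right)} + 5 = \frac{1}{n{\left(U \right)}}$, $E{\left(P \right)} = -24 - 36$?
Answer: $- \frac{358967}{46} \approx -7803.6$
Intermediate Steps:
$E{\left(P \right)} = -60$ ($E{\left(P \right)} = -24 - 36 = -60$)
$V{\left(U \right)} = -5 + \frac{1}{U}$
$T = \frac{23}{8}$ ($T = 7 - \frac{10 - -23}{8} = 7 - \frac{10 + 23}{8} = 7 - \frac{33}{8} = \frac{23}{8} \approx 2.875$)
$G = -7835$ ($G = -7775 - 60 = -7835$)
$G + \left(-19 - \frac{14}{46}\right) \left(V{\left(2 \right)} + T\right) = -7835 + \left(-19 - \frac{14}{46}\right) \left(\left(-5 + \frac{1}{2}\right) + \frac{23}{8}\right) = -7835 + \left(-19 - 14 \cdot \frac{1}{46}\right) \left(\left(-5 + \frac{1}{2}\right) + \frac{23}{8}\right) = -7835 + \left(-19 - \frac{7}{23}\right) \left(- \frac{9}{2} + \frac{23}{8}\right) = -7835 + \left(-19 - \frac{7}{23}\right) \left(- \frac{13}{8}\right) = -7835 - - \frac{1443}{46} = -7835 + \frac{1443}{46} = - \frac{358967}{46}$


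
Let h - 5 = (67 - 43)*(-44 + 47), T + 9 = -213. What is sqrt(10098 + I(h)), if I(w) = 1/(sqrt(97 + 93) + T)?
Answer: sqrt(10098 - 1/(222 - sqrt(190))) ≈ 100.49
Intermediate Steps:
T = -222 (T = -9 - 213 = -222)
h = 77 (h = 5 + (67 - 43)*(-44 + 47) = 5 + 24*3 = 5 + 72 = 77)
I(w) = 1/(-222 + sqrt(190)) (I(w) = 1/(sqrt(97 + 93) - 222) = 1/(sqrt(190) - 222) = 1/(-222 + sqrt(190)))
sqrt(10098 + I(h)) = sqrt(10098 + (-111/24547 - sqrt(190)/49094)) = sqrt(247875495/24547 - sqrt(190)/49094)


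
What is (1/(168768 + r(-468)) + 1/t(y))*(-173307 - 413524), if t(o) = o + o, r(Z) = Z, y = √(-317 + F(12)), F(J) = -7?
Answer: -586831/168300 + 586831*I/36 ≈ -3.4868 + 16301.0*I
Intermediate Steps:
y = 18*I (y = √(-317 - 7) = √(-324) = 18*I ≈ 18.0*I)
t(o) = 2*o
(1/(168768 + r(-468)) + 1/t(y))*(-173307 - 413524) = (1/(168768 - 468) + 1/(2*(18*I)))*(-173307 - 413524) = (1/168300 + 1/(36*I))*(-586831) = (1/168300 - I/36)*(-586831) = -586831/168300 + 586831*I/36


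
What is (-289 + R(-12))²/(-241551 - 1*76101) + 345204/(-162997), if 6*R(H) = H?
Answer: -41152496655/17258774348 ≈ -2.3844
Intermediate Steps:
R(H) = H/6
(-289 + R(-12))²/(-241551 - 1*76101) + 345204/(-162997) = (-289 + (⅙)*(-12))²/(-241551 - 1*76101) + 345204/(-162997) = (-289 - 2)²/(-241551 - 76101) + 345204*(-1/162997) = (-291)²/(-317652) - 345204/162997 = 84681*(-1/317652) - 345204/162997 = -28227/105884 - 345204/162997 = -41152496655/17258774348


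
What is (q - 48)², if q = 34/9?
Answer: 158404/81 ≈ 1955.6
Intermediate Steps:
q = 34/9 (q = 34*(⅑) = 34/9 ≈ 3.7778)
(q - 48)² = (34/9 - 48)² = (-398/9)² = 158404/81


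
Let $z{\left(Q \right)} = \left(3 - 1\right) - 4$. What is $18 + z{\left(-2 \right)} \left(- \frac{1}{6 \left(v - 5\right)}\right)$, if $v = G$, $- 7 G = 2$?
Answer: $\frac{1991}{111} \approx 17.937$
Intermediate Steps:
$z{\left(Q \right)} = -2$ ($z{\left(Q \right)} = 2 - 4 = -2$)
$G = - \frac{2}{7}$ ($G = \left(- \frac{1}{7}\right) 2 = - \frac{2}{7} \approx -0.28571$)
$v = - \frac{2}{7} \approx -0.28571$
$18 + z{\left(-2 \right)} \left(- \frac{1}{6 \left(v - 5\right)}\right) = 18 - 2 \left(- \frac{1}{6 \left(- \frac{2}{7} - 5\right)}\right) = 18 - 2 \left(- \frac{1}{6 \left(- \frac{37}{7}\right)}\right) = 18 - 2 \left(- \frac{1}{- \frac{222}{7}}\right) = 18 - 2 \left(\left(-1\right) \left(- \frac{7}{222}\right)\right) = 18 - \frac{7}{111} = \frac{1991}{111}$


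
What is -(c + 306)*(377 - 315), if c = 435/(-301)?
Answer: -5683602/301 ≈ -18882.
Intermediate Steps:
c = -435/301 (c = 435*(-1/301) = -435/301 ≈ -1.4452)
-(c + 306)*(377 - 315) = -(-435/301 + 306)*(377 - 315) = -91671*62/301 = -1*5683602/301 = -5683602/301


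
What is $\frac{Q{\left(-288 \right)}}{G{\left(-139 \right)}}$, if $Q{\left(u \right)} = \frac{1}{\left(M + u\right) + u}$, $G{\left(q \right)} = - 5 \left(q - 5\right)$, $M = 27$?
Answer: $- \frac{1}{395280} \approx -2.5299 \cdot 10^{-6}$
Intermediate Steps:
$G{\left(q \right)} = 25 - 5 q$ ($G{\left(q \right)} = - 5 \left(-5 + q\right) = 25 - 5 q$)
$Q{\left(u \right)} = \frac{1}{27 + 2 u}$ ($Q{\left(u \right)} = \frac{1}{\left(27 + u\right) + u} = \frac{1}{27 + 2 u}$)
$\frac{Q{\left(-288 \right)}}{G{\left(-139 \right)}} = \frac{1}{\left(27 + 2 \left(-288\right)\right) \left(25 - -695\right)} = \frac{1}{\left(27 - 576\right) \left(25 + 695\right)} = \frac{1}{\left(-549\right) 720} = \left(- \frac{1}{549}\right) \frac{1}{720} = - \frac{1}{395280}$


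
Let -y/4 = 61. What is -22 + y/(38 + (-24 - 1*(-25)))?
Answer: -1102/39 ≈ -28.256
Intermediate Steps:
y = -244 (y = -4*61 = -244)
-22 + y/(38 + (-24 - 1*(-25))) = -22 - 244/(38 + (-24 - 1*(-25))) = -22 - 244/(38 + (-24 + 25)) = -22 - 244/(38 + 1) = -22 - 244/39 = -1102/39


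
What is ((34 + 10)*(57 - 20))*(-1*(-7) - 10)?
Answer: -4884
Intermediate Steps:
((34 + 10)*(57 - 20))*(-1*(-7) - 10) = (44*37)*(7 - 10) = 1628*(-3) = -4884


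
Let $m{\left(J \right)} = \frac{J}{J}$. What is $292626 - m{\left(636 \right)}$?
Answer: $292625$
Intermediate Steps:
$m{\left(J \right)} = 1$
$292626 - m{\left(636 \right)} = 292626 - 1 = 292625$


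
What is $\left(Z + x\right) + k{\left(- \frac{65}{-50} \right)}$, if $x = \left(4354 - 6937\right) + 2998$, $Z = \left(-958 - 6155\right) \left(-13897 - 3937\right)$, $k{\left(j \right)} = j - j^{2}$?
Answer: $\frac{12685365661}{100} \approx 1.2685 \cdot 10^{8}$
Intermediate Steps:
$Z = 126853242$ ($Z = \left(-7113\right) \left(-17834\right) = 126853242$)
$x = 415$ ($x = -2583 + 2998 = 415$)
$\left(Z + x\right) + k{\left(- \frac{65}{-50} \right)} = \left(126853242 + 415\right) + - \frac{65}{-50} \left(1 - - \frac{65}{-50}\right) = 126853657 + \left(-65\right) \left(- \frac{1}{50}\right) \left(1 - \left(-65\right) \left(- \frac{1}{50}\right)\right) = 126853657 + \frac{13 \left(1 - \frac{13}{10}\right)}{10} = 126853657 + \frac{13}{10} \left(- \frac{3}{10}\right) = 126853657 - \frac{39}{100} = \frac{12685365661}{100}$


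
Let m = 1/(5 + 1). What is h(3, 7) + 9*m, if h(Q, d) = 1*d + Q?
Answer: 23/2 ≈ 11.500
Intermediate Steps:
h(Q, d) = Q + d (h(Q, d) = d + Q = Q + d)
m = ⅙ (m = 1/6 = ⅙ ≈ 0.16667)
h(3, 7) + 9*m = (3 + 7) + 9*(⅙) = 10 + 3/2 = 23/2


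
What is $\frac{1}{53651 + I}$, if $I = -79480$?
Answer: $- \frac{1}{25829} \approx -3.8716 \cdot 10^{-5}$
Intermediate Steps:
$\frac{1}{53651 + I} = \frac{1}{53651 - 79480} = \frac{1}{-25829} = - \frac{1}{25829}$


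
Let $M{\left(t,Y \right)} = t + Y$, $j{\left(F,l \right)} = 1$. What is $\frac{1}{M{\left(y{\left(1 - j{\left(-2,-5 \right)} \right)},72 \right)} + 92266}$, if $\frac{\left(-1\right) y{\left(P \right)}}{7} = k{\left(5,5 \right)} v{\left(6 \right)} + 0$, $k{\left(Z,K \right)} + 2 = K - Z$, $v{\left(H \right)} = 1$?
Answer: $\frac{1}{92352} \approx 1.0828 \cdot 10^{-5}$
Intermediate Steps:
$k{\left(Z,K \right)} = -2 + K - Z$ ($k{\left(Z,K \right)} = -2 + \left(K - Z\right) = -2 + K - Z$)
$y{\left(P \right)} = 14$ ($y{\left(P \right)} = - 7 \left(\left(-2 + 5 - 5\right) 1 + 0\right) = - 7 \left(\left(-2\right) 1 + 0\right) = - 7 \left(-2 + 0\right) = \left(-7\right) \left(-2\right) = 14$)
$M{\left(t,Y \right)} = Y + t$
$\frac{1}{M{\left(y{\left(1 - j{\left(-2,-5 \right)} \right)},72 \right)} + 92266} = \frac{1}{\left(72 + 14\right) + 92266} = \frac{1}{86 + 92266} = \frac{1}{92352}$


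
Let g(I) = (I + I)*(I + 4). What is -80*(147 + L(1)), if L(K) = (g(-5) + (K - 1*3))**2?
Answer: -16880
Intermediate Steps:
g(I) = 2*I*(4 + I) (g(I) = (2*I)*(4 + I) = 2*I*(4 + I))
L(K) = (7 + K)**2 (L(K) = (2*(-5)*(4 - 5) + (K - 1*3))**2 = (2*(-5)*(-1) + (K - 3))**2 = (10 + (-3 + K))**2 = (7 + K)**2)
-80*(147 + L(1)) = -80*(147 + (7 + 1)**2) = -80*(147 + 8**2) = -80*(147 + 64) = -80*211 = -16880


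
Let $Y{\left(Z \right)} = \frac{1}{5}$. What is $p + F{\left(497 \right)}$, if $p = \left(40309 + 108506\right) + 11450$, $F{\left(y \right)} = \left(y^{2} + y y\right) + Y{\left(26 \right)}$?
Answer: $\frac{3271416}{5} \approx 6.5428 \cdot 10^{5}$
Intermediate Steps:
$Y{\left(Z \right)} = \frac{1}{5}$
$F{\left(y \right)} = \frac{1}{5} + 2 y^{2}$ ($F{\left(y \right)} = \left(y^{2} + y y\right) + \frac{1}{5} = \left(y^{2} + y^{2}\right) + \frac{1}{5} = 2 y^{2} + \frac{1}{5} = \frac{1}{5} + 2 y^{2}$)
$p = 160265$ ($p = 148815 + 11450 = 160265$)
$p + F{\left(497 \right)} = 160265 + \left(\frac{1}{5} + 2 \cdot 497^{2}\right) = 160265 + \left(\frac{1}{5} + 2 \cdot 247009\right) = 160265 + \left(\frac{1}{5} + 494018\right) = 160265 + \frac{2470091}{5} = \frac{3271416}{5}$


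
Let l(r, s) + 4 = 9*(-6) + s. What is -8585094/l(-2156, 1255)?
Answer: -408814/57 ≈ -7172.2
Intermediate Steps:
l(r, s) = -58 + s (l(r, s) = -4 + (9*(-6) + s) = -4 + (-54 + s) = -58 + s)
-8585094/l(-2156, 1255) = -8585094/(-58 + 1255) = -8585094/1197 = -8585094*1/1197 = -408814/57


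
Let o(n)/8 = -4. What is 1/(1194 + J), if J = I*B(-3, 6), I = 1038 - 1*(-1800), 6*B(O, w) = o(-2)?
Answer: -1/13942 ≈ -7.1726e-5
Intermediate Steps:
o(n) = -32 (o(n) = 8*(-4) = -32)
B(O, w) = -16/3 (B(O, w) = (⅙)*(-32) = -16/3)
I = 2838 (I = 1038 + 1800 = 2838)
J = -15136 (J = 2838*(-16/3) = -15136)
1/(1194 + J) = 1/(1194 - 15136) = 1/(-13942) = -1/13942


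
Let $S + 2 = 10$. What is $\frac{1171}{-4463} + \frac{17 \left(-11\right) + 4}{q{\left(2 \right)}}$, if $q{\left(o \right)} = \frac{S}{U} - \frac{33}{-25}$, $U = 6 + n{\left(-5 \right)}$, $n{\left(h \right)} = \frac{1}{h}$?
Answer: $- \frac{594420172}{8734091} \approx -68.057$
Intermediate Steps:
$S = 8$ ($S = -2 + 10 = 8$)
$U = \frac{29}{5}$ ($U = 6 + \frac{1}{-5} = 6 - \frac{1}{5} = \frac{29}{5} \approx 5.8$)
$q{\left(o \right)} = \frac{1957}{725}$ ($q{\left(o \right)} = \frac{8}{\frac{29}{5}} - \frac{33}{-25} = 8 \cdot \frac{5}{29} - - \frac{33}{25} = \frac{40}{29} + \frac{33}{25} = \frac{1957}{725}$)
$\frac{1171}{-4463} + \frac{17 \left(-11\right) + 4}{q{\left(2 \right)}} = \frac{1171}{-4463} + \frac{17 \left(-11\right) + 4}{\frac{1957}{725}} = 1171 \left(- \frac{1}{4463}\right) + \left(-187 + 4\right) \frac{725}{1957} = - \frac{1171}{4463} - \frac{132675}{1957} = - \frac{594420172}{8734091}$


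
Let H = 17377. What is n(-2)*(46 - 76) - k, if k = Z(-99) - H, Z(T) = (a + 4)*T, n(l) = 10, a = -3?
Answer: 17176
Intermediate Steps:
Z(T) = T (Z(T) = (-3 + 4)*T = 1*T = T)
k = -17476 (k = -99 - 1*17377 = -99 - 17377 = -17476)
n(-2)*(46 - 76) - k = 10*(46 - 76) - 1*(-17476) = 10*(-30) + 17476 = -300 + 17476 = 17176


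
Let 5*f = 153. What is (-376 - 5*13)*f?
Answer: -67473/5 ≈ -13495.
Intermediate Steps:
f = 153/5 (f = (1/5)*153 = 153/5 ≈ 30.600)
(-376 - 5*13)*f = (-376 - 5*13)*(153/5) = (-376 - 65)*(153/5) = -441*153/5 = -67473/5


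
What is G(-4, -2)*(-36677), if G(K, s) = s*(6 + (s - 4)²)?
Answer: 3080868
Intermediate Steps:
G(K, s) = s*(6 + (-4 + s)²)
G(-4, -2)*(-36677) = -2*(6 + (-4 - 2)²)*(-36677) = -2*(6 + (-6)²)*(-36677) = -2*(6 + 36)*(-36677) = -2*42*(-36677) = -84*(-36677) = 3080868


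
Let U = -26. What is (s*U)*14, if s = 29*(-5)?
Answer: 52780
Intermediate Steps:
s = -145
(s*U)*14 = -145*(-26)*14 = 3770*14 = 52780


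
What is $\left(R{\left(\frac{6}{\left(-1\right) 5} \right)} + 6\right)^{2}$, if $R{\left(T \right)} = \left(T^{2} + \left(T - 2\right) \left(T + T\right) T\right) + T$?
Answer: $\frac{138384}{15625} \approx 8.8566$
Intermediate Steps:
$R{\left(T \right)} = T + T^{2} + 2 T^{2} \left(-2 + T\right)$ ($R{\left(T \right)} = \left(T^{2} + \left(-2 + T\right) 2 T T\right) + T = \left(T^{2} + 2 T \left(-2 + T\right) T\right) + T = \left(T^{2} + 2 T^{2} \left(-2 + T\right)\right) + T = T + T^{2} + 2 T^{2} \left(-2 + T\right)$)
$\left(R{\left(\frac{6}{\left(-1\right) 5} \right)} + 6\right)^{2} = \left(\frac{6}{\left(-1\right) 5} \left(1 - 3 \frac{6}{\left(-1\right) 5} + 2 \left(\frac{6}{\left(-1\right) 5}\right)^{2}\right) + 6\right)^{2} = \left(\frac{6}{-5} \left(1 - 3 \frac{6}{-5} + 2 \left(\frac{6}{-5}\right)^{2}\right) + 6\right)^{2} = \left(6 \left(- \frac{1}{5}\right) \left(1 - 3 \cdot 6 \left(- \frac{1}{5}\right) + 2 \left(6 \left(- \frac{1}{5}\right)\right)^{2}\right) + 6\right)^{2} = \left(- \frac{6 \left(1 - - \frac{18}{5} + 2 \left(- \frac{6}{5}\right)^{2}\right)}{5} + 6\right)^{2} = \left(- \frac{6 \left(1 + \frac{18}{5} + 2 \cdot \frac{36}{25}\right)}{5} + 6\right)^{2} = \left(- \frac{6 \left(1 + \frac{18}{5} + \frac{72}{25}\right)}{5} + 6\right)^{2} = \left(\left(- \frac{6}{5}\right) \frac{187}{25} + 6\right)^{2} = \left(- \frac{1122}{125} + 6\right)^{2} = \left(- \frac{372}{125}\right)^{2} = \frac{138384}{15625}$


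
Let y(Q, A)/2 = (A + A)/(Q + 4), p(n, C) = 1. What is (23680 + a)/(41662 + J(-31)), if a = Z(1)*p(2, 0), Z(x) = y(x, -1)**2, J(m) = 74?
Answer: 74002/130425 ≈ 0.56739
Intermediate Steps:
y(Q, A) = 4*A/(4 + Q) (y(Q, A) = 2*((A + A)/(Q + 4)) = 2*((2*A)/(4 + Q)) = 2*(2*A/(4 + Q)) = 4*A/(4 + Q))
Z(x) = 16/(4 + x)**2 (Z(x) = (4*(-1)/(4 + x))**2 = (-4/(4 + x))**2 = 16/(4 + x)**2)
a = 16/25 (a = (16/(4 + 1)**2)*1 = (16/5**2)*1 = (16*(1/25))*1 = (16/25)*1 = 16/25 ≈ 0.64000)
(23680 + a)/(41662 + J(-31)) = (23680 + 16/25)/(41662 + 74) = (592016/25)/41736 = (592016/25)*(1/41736) = 74002/130425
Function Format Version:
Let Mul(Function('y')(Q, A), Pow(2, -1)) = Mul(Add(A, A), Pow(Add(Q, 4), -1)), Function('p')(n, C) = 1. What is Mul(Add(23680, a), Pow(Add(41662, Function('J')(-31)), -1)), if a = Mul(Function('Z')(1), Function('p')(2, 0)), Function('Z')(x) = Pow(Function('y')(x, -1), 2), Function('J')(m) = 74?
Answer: Rational(74002, 130425) ≈ 0.56739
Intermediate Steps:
Function('y')(Q, A) = Mul(4, A, Pow(Add(4, Q), -1)) (Function('y')(Q, A) = Mul(2, Mul(Add(A, A), Pow(Add(Q, 4), -1))) = Mul(2, Mul(Mul(2, A), Pow(Add(4, Q), -1))) = Mul(2, Mul(2, A, Pow(Add(4, Q), -1))) = Mul(4, A, Pow(Add(4, Q), -1)))
Function('Z')(x) = Mul(16, Pow(Add(4, x), -2)) (Function('Z')(x) = Pow(Mul(4, -1, Pow(Add(4, x), -1)), 2) = Pow(Mul(-4, Pow(Add(4, x), -1)), 2) = Mul(16, Pow(Add(4, x), -2)))
a = Rational(16, 25) (a = Mul(Mul(16, Pow(Add(4, 1), -2)), 1) = Mul(Mul(16, Pow(5, -2)), 1) = Mul(Mul(16, Rational(1, 25)), 1) = Mul(Rational(16, 25), 1) = Rational(16, 25) ≈ 0.64000)
Mul(Add(23680, a), Pow(Add(41662, Function('J')(-31)), -1)) = Mul(Add(23680, Rational(16, 25)), Pow(Add(41662, 74), -1)) = Mul(Rational(592016, 25), Pow(41736, -1)) = Mul(Rational(592016, 25), Rational(1, 41736)) = Rational(74002, 130425)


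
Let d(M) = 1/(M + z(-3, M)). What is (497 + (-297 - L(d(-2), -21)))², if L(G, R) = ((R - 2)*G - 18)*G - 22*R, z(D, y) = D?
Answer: 43784689/625 ≈ 70056.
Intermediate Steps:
d(M) = 1/(-3 + M) (d(M) = 1/(M - 3) = 1/(-3 + M))
L(G, R) = -22*R + G*(-18 + G*(-2 + R)) (L(G, R) = ((-2 + R)*G - 18)*G - 22*R = (G*(-2 + R) - 18)*G - 22*R = (-18 + G*(-2 + R))*G - 22*R = G*(-18 + G*(-2 + R)) - 22*R = -22*R + G*(-18 + G*(-2 + R)))
(497 + (-297 - L(d(-2), -21)))² = (497 + (-297 - (-22*(-21) - 18/(-3 - 2) - 2/(-3 - 2)² - 21/(-3 - 2)²)))² = (497 + (-297 - (462 - 18/(-5) - 2*(1/(-5))² - 21*(1/(-5))²)))² = (497 + (-297 - (462 - 18*(-⅕) - 2*(-⅕)² - 21*(-⅕)²)))² = (497 + (-297 - (462 + 18/5 - 2*1/25 - 21*1/25)))² = (497 + (-297 - (462 + 18/5 - 2/25 - 21/25)))² = (497 + (-297 - 1*11617/25))² = (497 + (-297 - 11617/25))² = (497 - 19042/25)² = (-6617/25)² = 43784689/625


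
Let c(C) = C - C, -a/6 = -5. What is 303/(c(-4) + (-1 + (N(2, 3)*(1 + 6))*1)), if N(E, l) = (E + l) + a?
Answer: 303/244 ≈ 1.2418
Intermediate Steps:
a = 30 (a = -6*(-5) = 30)
N(E, l) = 30 + E + l (N(E, l) = (E + l) + 30 = 30 + E + l)
c(C) = 0
303/(c(-4) + (-1 + (N(2, 3)*(1 + 6))*1)) = 303/(0 + (-1 + ((30 + 2 + 3)*(1 + 6))*1)) = 303/(0 + (-1 + (35*7)*1)) = 303/(0 + (-1 + 245*1)) = 303/(0 + (-1 + 245)) = 303/(0 + 244) = 303/244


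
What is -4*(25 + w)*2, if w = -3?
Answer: -176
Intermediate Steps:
-4*(25 + w)*2 = -4*(25 - 3)*2 = -88*2 = -4*44 = -176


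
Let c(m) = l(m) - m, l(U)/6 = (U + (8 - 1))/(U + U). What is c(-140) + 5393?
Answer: 110717/20 ≈ 5535.9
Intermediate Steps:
l(U) = 3*(7 + U)/U (l(U) = 6*((U + (8 - 1))/(U + U)) = 6*((U + 7)/((2*U))) = 6*((7 + U)*(1/(2*U))) = 6*((7 + U)/(2*U)) = 3*(7 + U)/U)
c(m) = 3 - m + 21/m (c(m) = (3 + 21/m) - m = 3 - m + 21/m)
c(-140) + 5393 = (3 - 1*(-140) + 21/(-140)) + 5393 = (3 + 140 + 21*(-1/140)) + 5393 = (3 + 140 - 3/20) + 5393 = 2857/20 + 5393 = 110717/20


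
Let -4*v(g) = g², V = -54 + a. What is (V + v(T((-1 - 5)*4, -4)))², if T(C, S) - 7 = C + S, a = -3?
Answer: 447561/16 ≈ 27973.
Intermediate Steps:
T(C, S) = 7 + C + S (T(C, S) = 7 + (C + S) = 7 + C + S)
V = -57 (V = -54 - 3 = -57)
v(g) = -g²/4
(V + v(T((-1 - 5)*4, -4)))² = (-57 - (7 + (-1 - 5)*4 - 4)²/4)² = (-57 - (7 - 6*4 - 4)²/4)² = (-57 - (7 - 24 - 4)²/4)² = (-57 - ¼*(-21)²)² = (-57 - ¼*441)² = (-57 - 441/4)² = (-669/4)² = 447561/16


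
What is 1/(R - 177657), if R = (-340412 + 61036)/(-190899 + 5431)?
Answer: -46367/8237352275 ≈ -5.6289e-6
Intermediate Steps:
R = 69844/46367 (R = -279376/(-185468) = -279376*(-1/185468) = 69844/46367 ≈ 1.5063)
1/(R - 177657) = 1/(69844/46367 - 177657) = 1/(-8237352275/46367) = -46367/8237352275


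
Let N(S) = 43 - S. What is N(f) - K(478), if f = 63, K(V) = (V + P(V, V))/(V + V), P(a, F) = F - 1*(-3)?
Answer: -20079/956 ≈ -21.003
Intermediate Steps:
P(a, F) = 3 + F (P(a, F) = F + 3 = 3 + F)
K(V) = (3 + 2*V)/(2*V) (K(V) = (V + (3 + V))/(V + V) = (3 + 2*V)/((2*V)) = (3 + 2*V)*(1/(2*V)) = (3 + 2*V)/(2*V))
N(f) - K(478) = (43 - 1*63) - (3/2 + 478)/478 = (43 - 63) - 959/(478*2) = -20 - 1*959/956 = -20 - 959/956 = -20079/956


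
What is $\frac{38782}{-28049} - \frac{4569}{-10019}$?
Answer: $- \frac{260400977}{281022931} \approx -0.92662$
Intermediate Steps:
$\frac{38782}{-28049} - \frac{4569}{-10019} = 38782 \left(- \frac{1}{28049}\right) - - \frac{4569}{10019} = - \frac{38782}{28049} + \frac{4569}{10019} = - \frac{260400977}{281022931}$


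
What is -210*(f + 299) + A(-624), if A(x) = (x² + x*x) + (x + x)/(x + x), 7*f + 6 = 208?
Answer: 709903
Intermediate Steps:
f = 202/7 (f = -6/7 + (⅐)*208 = -6/7 + 208/7 = 202/7 ≈ 28.857)
A(x) = 1 + 2*x² (A(x) = (x² + x²) + (2*x)/((2*x)) = 2*x² + (2*x)*(1/(2*x)) = 2*x² + 1 = 1 + 2*x²)
-210*(f + 299) + A(-624) = -210*(202/7 + 299) + (1 + 2*(-624)²) = -210*2295/7 + (1 + 2*389376) = -68850 + (1 + 778752) = -68850 + 778753 = 709903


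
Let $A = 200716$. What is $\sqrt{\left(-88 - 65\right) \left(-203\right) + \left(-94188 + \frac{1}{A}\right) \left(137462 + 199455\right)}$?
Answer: $\frac{4315 i \sqrt{47550300805}}{5282} \approx 1.7814 \cdot 10^{5} i$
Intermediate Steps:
$\sqrt{\left(-88 - 65\right) \left(-203\right) + \left(-94188 + \frac{1}{A}\right) \left(137462 + 199455\right)} = \sqrt{\left(-88 - 65\right) \left(-203\right) + \left(-94188 + \frac{1}{200716}\right) \left(137462 + 199455\right)} = \sqrt{\left(-153\right) \left(-203\right) + \left(-94188 + \frac{1}{200716}\right) 336917} = \sqrt{31059 - \frac{6369428892354619}{200716}} = \sqrt{- \frac{6369422658316375}{200716}} = \frac{4315 i \sqrt{47550300805}}{5282}$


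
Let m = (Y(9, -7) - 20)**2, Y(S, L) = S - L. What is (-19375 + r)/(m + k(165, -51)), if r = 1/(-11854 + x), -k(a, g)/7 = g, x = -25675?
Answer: -727124376/13998317 ≈ -51.944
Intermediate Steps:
k(a, g) = -7*g
r = -1/37529 (r = 1/(-11854 - 25675) = 1/(-37529) = -1/37529 ≈ -2.6646e-5)
m = 16 (m = ((9 - 1*(-7)) - 20)**2 = ((9 + 7) - 20)**2 = (16 - 20)**2 = (-4)**2 = 16)
(-19375 + r)/(m + k(165, -51)) = (-19375 - 1/37529)/(16 - 7*(-51)) = -727124376/(37529*(16 + 357)) = -727124376/37529/373 = -727124376/37529*1/373 = -727124376/13998317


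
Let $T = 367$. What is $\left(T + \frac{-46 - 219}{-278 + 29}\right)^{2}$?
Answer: $\frac{8399355904}{62001} \approx 1.3547 \cdot 10^{5}$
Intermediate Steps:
$\left(T + \frac{-46 - 219}{-278 + 29}\right)^{2} = \left(367 + \frac{-46 - 219}{-278 + 29}\right)^{2} = \left(367 - \frac{265}{-249}\right)^{2} = \left(367 - - \frac{265}{249}\right)^{2} = \left(367 + \frac{265}{249}\right)^{2} = \left(\frac{91648}{249}\right)^{2} = \frac{8399355904}{62001}$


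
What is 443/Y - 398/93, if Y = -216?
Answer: -42389/6696 ≈ -6.3305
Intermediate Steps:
443/Y - 398/93 = 443/(-216) - 398/93 = 443*(-1/216) - 398*1/93 = -443/216 - 398/93 = -42389/6696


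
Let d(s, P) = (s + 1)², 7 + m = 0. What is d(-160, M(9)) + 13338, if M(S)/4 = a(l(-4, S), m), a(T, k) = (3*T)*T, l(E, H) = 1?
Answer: 38619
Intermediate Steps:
m = -7 (m = -7 + 0 = -7)
a(T, k) = 3*T²
M(S) = 12 (M(S) = 4*(3*1²) = 4*(3*1) = 4*3 = 12)
d(s, P) = (1 + s)²
d(-160, M(9)) + 13338 = (1 - 160)² + 13338 = (-159)² + 13338 = 25281 + 13338 = 38619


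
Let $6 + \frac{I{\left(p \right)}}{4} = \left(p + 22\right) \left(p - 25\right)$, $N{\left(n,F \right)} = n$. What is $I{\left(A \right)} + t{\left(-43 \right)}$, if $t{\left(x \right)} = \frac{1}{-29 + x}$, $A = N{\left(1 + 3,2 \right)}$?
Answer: $- \frac{158977}{72} \approx -2208.0$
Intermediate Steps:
$A = 4$ ($A = 1 + 3 = 4$)
$I{\left(p \right)} = -24 + 4 \left(-25 + p\right) \left(22 + p\right)$ ($I{\left(p \right)} = -24 + 4 \left(p + 22\right) \left(p - 25\right) = -24 + 4 \left(22 + p\right) \left(-25 + p\right) = -24 + 4 \left(-25 + p\right) \left(22 + p\right)$)
$I{\left(A \right)} + t{\left(-43 \right)} = \left(-2224 - 48 + 4 \cdot 4^{2}\right) + \frac{1}{-29 - 43} = \left(-2224 - 48 + 4 \cdot 16\right) + \frac{1}{-72} = \left(-2224 - 48 + 64\right) - \frac{1}{72} = -2208 - \frac{1}{72} = - \frac{158977}{72}$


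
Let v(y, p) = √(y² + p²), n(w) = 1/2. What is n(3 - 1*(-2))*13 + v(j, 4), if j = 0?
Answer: 21/2 ≈ 10.500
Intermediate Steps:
n(w) = ½
v(y, p) = √(p² + y²)
n(3 - 1*(-2))*13 + v(j, 4) = (½)*13 + √(4² + 0²) = 13/2 + √(16 + 0) = 13/2 + √16 = 13/2 + 4 = 21/2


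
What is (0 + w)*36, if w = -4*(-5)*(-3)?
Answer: -2160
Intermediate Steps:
w = -60 (w = 20*(-3) = -60)
(0 + w)*36 = (0 - 60)*36 = -60*36 = -2160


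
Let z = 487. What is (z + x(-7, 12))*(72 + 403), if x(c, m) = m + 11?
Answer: 242250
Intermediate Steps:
x(c, m) = 11 + m
(z + x(-7, 12))*(72 + 403) = (487 + (11 + 12))*(72 + 403) = (487 + 23)*475 = 510*475 = 242250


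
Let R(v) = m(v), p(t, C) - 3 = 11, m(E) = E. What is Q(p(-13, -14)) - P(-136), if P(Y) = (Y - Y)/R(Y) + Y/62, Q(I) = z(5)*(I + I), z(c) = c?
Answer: 4408/31 ≈ 142.19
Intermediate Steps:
p(t, C) = 14 (p(t, C) = 3 + 11 = 14)
R(v) = v
Q(I) = 10*I (Q(I) = 5*(I + I) = 5*(2*I) = 10*I)
P(Y) = Y/62 (P(Y) = (Y - Y)/Y + Y/62 = 0/Y + Y*(1/62) = 0 + Y/62 = Y/62)
Q(p(-13, -14)) - P(-136) = 10*14 - (-136)/62 = 140 - 1*(-68/31) = 140 + 68/31 = 4408/31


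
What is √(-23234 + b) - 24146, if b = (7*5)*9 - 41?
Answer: -24146 + 4*I*√1435 ≈ -24146.0 + 151.53*I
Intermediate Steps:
b = 274 (b = 35*9 - 41 = 315 - 41 = 274)
√(-23234 + b) - 24146 = √(-23234 + 274) - 24146 = √(-22960) - 24146 = 4*I*√1435 - 24146 = -24146 + 4*I*√1435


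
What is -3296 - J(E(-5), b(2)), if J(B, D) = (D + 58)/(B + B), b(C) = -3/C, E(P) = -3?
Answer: -39439/12 ≈ -3286.6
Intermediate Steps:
J(B, D) = (58 + D)/(2*B) (J(B, D) = (58 + D)/((2*B)) = (58 + D)*(1/(2*B)) = (58 + D)/(2*B))
-3296 - J(E(-5), b(2)) = -3296 - (58 - 3/2)/(2*(-3)) = -3296 - (-1)*(58 - 3*½)/(2*3) = -3296 - (-1)*(58 - 3/2)/(2*3) = -3296 - (-1)*113/(2*3*2) = -3296 - 1*(-113/12) = -3296 + 113/12 = -39439/12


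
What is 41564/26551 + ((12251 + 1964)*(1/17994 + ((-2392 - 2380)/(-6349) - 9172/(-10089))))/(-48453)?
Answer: 76131609739303383143/70609546972087192062 ≈ 1.0782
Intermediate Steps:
41564/26551 + ((12251 + 1964)*(1/17994 + ((-2392 - 2380)/(-6349) - 9172/(-10089))))/(-48453) = 41564*(1/26551) + (14215*(1/17994 + (-4772*(-1/6349) - 9172*(-1/10089))))*(-1/48453) = 41564/26551 + (14215*(1/17994 + (4772/6349 + 9172/10089)))*(-1/48453) = 41564/26551 + (14215*(1/17994 + 106377736/64055061))*(-1/48453) = 41564/26551 + (14215*(638075012215/384202255878))*(-1/48453) = 41564/26551 + (9070236298636225/384202255878)*(-1/48453) = 41564/26551 - 9070236298636225/18615751904056734 = 76131609739303383143/70609546972087192062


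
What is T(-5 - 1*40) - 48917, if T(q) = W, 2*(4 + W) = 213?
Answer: -97629/2 ≈ -48815.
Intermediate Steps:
W = 205/2 (W = -4 + (½)*213 = -4 + 213/2 = 205/2 ≈ 102.50)
T(q) = 205/2
T(-5 - 1*40) - 48917 = 205/2 - 48917 = -97629/2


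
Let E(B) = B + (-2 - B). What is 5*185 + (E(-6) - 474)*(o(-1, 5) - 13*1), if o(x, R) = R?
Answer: 4733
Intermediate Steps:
E(B) = -2
5*185 + (E(-6) - 474)*(o(-1, 5) - 13*1) = 5*185 + (-2 - 474)*(5 - 13*1) = 925 - 476*(5 - 13) = 925 - 476*(-8) = 925 + 3808 = 4733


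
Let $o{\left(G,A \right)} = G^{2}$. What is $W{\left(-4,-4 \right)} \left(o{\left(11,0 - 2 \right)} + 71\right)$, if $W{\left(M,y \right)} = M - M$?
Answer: $0$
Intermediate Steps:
$W{\left(M,y \right)} = 0$
$W{\left(-4,-4 \right)} \left(o{\left(11,0 - 2 \right)} + 71\right) = 0 \left(11^{2} + 71\right) = 0 \left(121 + 71\right) = 0 \cdot 192 = 0$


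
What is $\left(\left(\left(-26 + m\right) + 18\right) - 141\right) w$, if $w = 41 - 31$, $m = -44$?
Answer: $-1930$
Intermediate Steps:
$w = 10$
$\left(\left(\left(-26 + m\right) + 18\right) - 141\right) w = \left(\left(\left(-26 - 44\right) + 18\right) - 141\right) 10 = \left(\left(-70 + 18\right) - 141\right) 10 = \left(-52 - 141\right) 10 = \left(-193\right) 10 = -1930$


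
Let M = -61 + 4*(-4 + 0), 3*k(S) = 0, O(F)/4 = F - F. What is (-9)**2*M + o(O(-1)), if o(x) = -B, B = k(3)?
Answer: -6237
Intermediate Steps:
O(F) = 0 (O(F) = 4*(F - F) = 4*0 = 0)
k(S) = 0 (k(S) = (1/3)*0 = 0)
B = 0
M = -77 (M = -61 + 4*(-4) = -61 - 16 = -77)
o(x) = 0 (o(x) = -1*0 = 0)
(-9)**2*M + o(O(-1)) = (-9)**2*(-77) + 0 = 81*(-77) + 0 = -6237 + 0 = -6237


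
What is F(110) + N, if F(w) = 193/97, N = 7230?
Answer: 701503/97 ≈ 7232.0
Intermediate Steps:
F(w) = 193/97 (F(w) = 193*(1/97) = 193/97)
F(110) + N = 193/97 + 7230 = 701503/97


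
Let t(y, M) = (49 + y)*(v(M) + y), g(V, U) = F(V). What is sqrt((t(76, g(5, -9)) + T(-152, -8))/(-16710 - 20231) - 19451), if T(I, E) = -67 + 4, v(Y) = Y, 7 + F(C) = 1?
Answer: I*sqrt(91847351382)/2173 ≈ 139.47*I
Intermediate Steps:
F(C) = -6 (F(C) = -7 + 1 = -6)
g(V, U) = -6
T(I, E) = -63
t(y, M) = (49 + y)*(M + y)
sqrt((t(76, g(5, -9)) + T(-152, -8))/(-16710 - 20231) - 19451) = sqrt(((76**2 + 49*(-6) + 49*76 - 6*76) - 63)/(-16710 - 20231) - 19451) = sqrt(((5776 - 294 + 3724 - 456) - 63)/(-36941) - 19451) = sqrt((8750 - 63)*(-1/36941) - 19451) = sqrt(8687*(-1/36941) - 19451) = sqrt(-511/2173 - 19451) = sqrt(-42267534/2173) = I*sqrt(91847351382)/2173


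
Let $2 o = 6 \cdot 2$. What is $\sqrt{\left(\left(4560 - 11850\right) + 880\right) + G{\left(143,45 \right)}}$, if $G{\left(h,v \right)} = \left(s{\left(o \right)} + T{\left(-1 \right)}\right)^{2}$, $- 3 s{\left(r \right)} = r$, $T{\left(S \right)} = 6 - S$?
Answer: $i \sqrt{6385} \approx 79.906 i$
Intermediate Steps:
$o = 6$ ($o = \frac{6 \cdot 2}{2} = \frac{1}{2} \cdot 12 = 6$)
$s{\left(r \right)} = - \frac{r}{3}$
$G{\left(h,v \right)} = 25$ ($G{\left(h,v \right)} = \left(\left(- \frac{1}{3}\right) 6 + \left(6 - -1\right)\right)^{2} = \left(-2 + \left(6 + 1\right)\right)^{2} = \left(-2 + 7\right)^{2} = 5^{2} = 25$)
$\sqrt{\left(\left(4560 - 11850\right) + 880\right) + G{\left(143,45 \right)}} = \sqrt{\left(\left(4560 - 11850\right) + 880\right) + 25} = \sqrt{\left(-7290 + 880\right) + 25} = \sqrt{-6410 + 25} = \sqrt{-6385} = i \sqrt{6385}$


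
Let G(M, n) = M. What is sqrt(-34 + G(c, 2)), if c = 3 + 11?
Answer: 2*I*sqrt(5) ≈ 4.4721*I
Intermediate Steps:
c = 14
sqrt(-34 + G(c, 2)) = sqrt(-34 + 14) = sqrt(-20) = 2*I*sqrt(5)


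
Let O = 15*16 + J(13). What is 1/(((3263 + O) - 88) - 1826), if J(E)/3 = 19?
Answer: 1/1646 ≈ 0.00060753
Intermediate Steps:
J(E) = 57 (J(E) = 3*19 = 57)
O = 297 (O = 15*16 + 57 = 240 + 57 = 297)
1/(((3263 + O) - 88) - 1826) = 1/(((3263 + 297) - 88) - 1826) = 1/((3560 - 88) - 1826) = 1/(3472 - 1826) = 1/1646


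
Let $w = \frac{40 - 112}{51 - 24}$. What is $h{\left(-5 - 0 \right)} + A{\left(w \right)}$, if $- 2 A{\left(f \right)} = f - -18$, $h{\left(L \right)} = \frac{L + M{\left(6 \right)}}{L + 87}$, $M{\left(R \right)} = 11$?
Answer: $- \frac{934}{123} \approx -7.5935$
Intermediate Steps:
$h{\left(L \right)} = \frac{11 + L}{87 + L}$ ($h{\left(L \right)} = \frac{L + 11}{L + 87} = \frac{11 + L}{87 + L}$)
$w = - \frac{8}{3}$ ($w = - \frac{72}{27} = \left(-72\right) \frac{1}{27} = - \frac{8}{3} \approx -2.6667$)
$A{\left(f \right)} = -9 - \frac{f}{2}$ ($A{\left(f \right)} = - \frac{f - -18}{2} = - \frac{f + 18}{2} = - \frac{18 + f}{2} = -9 - \frac{f}{2}$)
$h{\left(-5 - 0 \right)} + A{\left(w \right)} = \frac{11 - 5}{87 - 5} - \frac{23}{3} = \frac{1}{82} \cdot 6 - \frac{23}{3} = \frac{3}{41} - \frac{23}{3} = - \frac{934}{123}$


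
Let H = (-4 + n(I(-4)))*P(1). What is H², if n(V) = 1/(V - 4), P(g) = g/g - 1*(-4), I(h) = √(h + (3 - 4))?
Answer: 25*(136*√5 + 209*I)/(8*√5 + 11*I) ≈ 438.72 + 22.31*I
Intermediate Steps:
I(h) = √(-1 + h) (I(h) = √(h - 1) = √(-1 + h))
P(g) = 5 (P(g) = 1 + 4 = 5)
n(V) = 1/(-4 + V)
H = -20 + 5/(-4 + I*√5) (H = (-4 + 1/(-4 + √(-1 - 4)))*5 = (-4 + 1/(-4 + √(-5)))*5 = (-4 + 1/(-4 + I*√5))*5 = -20 + 5/(-4 + I*√5) ≈ -20.952 - 0.5324*I)
H² = (-440/21 - 5*I*√5/21)²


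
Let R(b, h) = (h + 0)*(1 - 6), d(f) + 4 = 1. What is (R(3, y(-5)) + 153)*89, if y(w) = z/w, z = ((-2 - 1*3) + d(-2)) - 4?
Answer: 12549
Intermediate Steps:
d(f) = -3 (d(f) = -4 + 1 = -3)
z = -12 (z = ((-2 - 1*3) - 3) - 4 = ((-2 - 3) - 3) - 4 = (-5 - 3) - 4 = -8 - 4 = -12)
y(w) = -12/w
R(b, h) = -5*h (R(b, h) = h*(-5) = -5*h)
(R(3, y(-5)) + 153)*89 = (-(-60)/(-5) + 153)*89 = (-(-60)*(-1)/5 + 153)*89 = (-5*12/5 + 153)*89 = (-12 + 153)*89 = 141*89 = 12549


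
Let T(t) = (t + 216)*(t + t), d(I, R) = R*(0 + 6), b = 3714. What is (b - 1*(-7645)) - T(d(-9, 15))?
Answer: -43721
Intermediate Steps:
d(I, R) = 6*R (d(I, R) = R*6 = 6*R)
T(t) = 2*t*(216 + t) (T(t) = (216 + t)*(2*t) = 2*t*(216 + t))
(b - 1*(-7645)) - T(d(-9, 15)) = (3714 - 1*(-7645)) - 2*6*15*(216 + 6*15) = (3714 + 7645) - 2*90*(216 + 90) = 11359 - 2*90*306 = 11359 - 1*55080 = 11359 - 55080 = -43721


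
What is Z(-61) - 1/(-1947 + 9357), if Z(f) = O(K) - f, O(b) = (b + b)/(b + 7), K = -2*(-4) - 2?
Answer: 458849/7410 ≈ 61.923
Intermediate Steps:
K = 6 (K = 8 - 2 = 6)
O(b) = 2*b/(7 + b) (O(b) = (2*b)/(7 + b) = 2*b/(7 + b))
Z(f) = 12/13 - f (Z(f) = 2*6/(7 + 6) - f = 2*6/13 - f = 2*6*(1/13) - f = 12/13 - f)
Z(-61) - 1/(-1947 + 9357) = (12/13 - 1*(-61)) - 1/(-1947 + 9357) = (12/13 + 61) - 1/7410 = 805/13 - 1*1/7410 = 805/13 - 1/7410 = 458849/7410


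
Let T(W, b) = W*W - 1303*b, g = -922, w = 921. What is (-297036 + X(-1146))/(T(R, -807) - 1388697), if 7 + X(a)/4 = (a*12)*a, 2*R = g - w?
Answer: 250968416/2047945 ≈ 122.55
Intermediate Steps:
R = -1843/2 (R = (-922 - 1*921)/2 = (-922 - 921)/2 = (1/2)*(-1843) = -1843/2 ≈ -921.50)
X(a) = -28 + 48*a**2 (X(a) = -28 + 4*((a*12)*a) = -28 + 4*((12*a)*a) = -28 + 4*(12*a**2) = -28 + 48*a**2)
T(W, b) = W**2 - 1303*b
(-297036 + X(-1146))/(T(R, -807) - 1388697) = (-297036 + (-28 + 48*(-1146)**2))/(((-1843/2)**2 - 1303*(-807)) - 1388697) = (-297036 + (-28 + 48*1313316))/((3396649/4 + 1051521) - 1388697) = (-297036 + (-28 + 63039168))/(7602733/4 - 1388697) = (-297036 + 63039140)/(2047945/4) = 62742104*(4/2047945) = 250968416/2047945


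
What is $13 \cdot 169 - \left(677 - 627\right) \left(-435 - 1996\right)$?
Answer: $123747$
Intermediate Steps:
$13 \cdot 169 - \left(677 - 627\right) \left(-435 - 1996\right) = 2197 - 50 \left(-2431\right) = 2197 - -121550 = 2197 + 121550 = 123747$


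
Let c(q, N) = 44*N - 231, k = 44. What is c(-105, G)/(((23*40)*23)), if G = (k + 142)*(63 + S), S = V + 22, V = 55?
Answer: 1145529/21160 ≈ 54.137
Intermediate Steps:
S = 77 (S = 55 + 22 = 77)
G = 26040 (G = (44 + 142)*(63 + 77) = 186*140 = 26040)
c(q, N) = -231 + 44*N
c(-105, G)/(((23*40)*23)) = (-231 + 44*26040)/(((23*40)*23)) = (-231 + 1145760)/((920*23)) = 1145529/21160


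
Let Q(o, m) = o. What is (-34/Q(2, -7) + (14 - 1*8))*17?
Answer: -187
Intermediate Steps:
(-34/Q(2, -7) + (14 - 1*8))*17 = (-34/2 + (14 - 1*8))*17 = (-34*½ + (14 - 8))*17 = (-17 + 6)*17 = -11*17 = -187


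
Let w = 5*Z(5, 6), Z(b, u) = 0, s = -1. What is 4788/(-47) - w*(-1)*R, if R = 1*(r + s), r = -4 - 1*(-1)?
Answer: -4788/47 ≈ -101.87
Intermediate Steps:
r = -3 (r = -4 + 1 = -3)
R = -4 (R = 1*(-3 - 1) = 1*(-4) = -4)
w = 0 (w = 5*0 = 0)
4788/(-47) - w*(-1)*R = 4788/(-47) - 0*(-1)*(-4) = 4788*(-1/47) - 0*(-4) = -4788/47 - 1*0 = -4788/47 + 0 = -4788/47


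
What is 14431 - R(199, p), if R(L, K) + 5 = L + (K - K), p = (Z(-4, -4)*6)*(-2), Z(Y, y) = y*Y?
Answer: 14237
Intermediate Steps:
Z(Y, y) = Y*y
p = -192 (p = (-4*(-4)*6)*(-2) = (16*6)*(-2) = 96*(-2) = -192)
R(L, K) = -5 + L (R(L, K) = -5 + (L + (K - K)) = -5 + (L + 0) = -5 + L)
14431 - R(199, p) = 14431 - (-5 + 199) = 14431 - 1*194 = 14431 - 194 = 14237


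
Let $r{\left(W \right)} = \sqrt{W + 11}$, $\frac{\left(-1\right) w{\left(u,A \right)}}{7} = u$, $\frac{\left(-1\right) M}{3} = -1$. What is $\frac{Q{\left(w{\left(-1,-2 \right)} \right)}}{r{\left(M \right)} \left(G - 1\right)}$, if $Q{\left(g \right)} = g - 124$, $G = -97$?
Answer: $\frac{117 \sqrt{14}}{1372} \approx 0.31908$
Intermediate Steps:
$M = 3$ ($M = \left(-3\right) \left(-1\right) = 3$)
$w{\left(u,A \right)} = - 7 u$
$Q{\left(g \right)} = -124 + g$
$r{\left(W \right)} = \sqrt{11 + W}$
$\frac{Q{\left(w{\left(-1,-2 \right)} \right)}}{r{\left(M \right)} \left(G - 1\right)} = \frac{-124 - -7}{\sqrt{11 + 3} \left(-97 - 1\right)} = \frac{-124 + 7}{\sqrt{14} \left(-98\right)} = - \frac{117}{\left(-98\right) \sqrt{14}} = - 117 \left(- \frac{\sqrt{14}}{1372}\right) = \frac{117 \sqrt{14}}{1372}$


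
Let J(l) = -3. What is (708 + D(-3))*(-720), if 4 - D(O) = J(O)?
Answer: -514800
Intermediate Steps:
D(O) = 7 (D(O) = 4 - 1*(-3) = 4 + 3 = 7)
(708 + D(-3))*(-720) = (708 + 7)*(-720) = 715*(-720) = -514800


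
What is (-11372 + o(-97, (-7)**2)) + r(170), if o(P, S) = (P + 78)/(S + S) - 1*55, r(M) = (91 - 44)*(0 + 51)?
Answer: -884959/98 ≈ -9030.2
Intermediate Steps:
r(M) = 2397 (r(M) = 47*51 = 2397)
o(P, S) = -55 + (78 + P)/(2*S) (o(P, S) = (78 + P)/((2*S)) - 55 = (78 + P)*(1/(2*S)) - 55 = (78 + P)/(2*S) - 55 = -55 + (78 + P)/(2*S))
(-11372 + o(-97, (-7)**2)) + r(170) = (-11372 + (78 - 97 - 110*(-7)**2)/(2*((-7)**2))) + 2397 = (-11372 + (1/2)*(78 - 97 - 110*49)/49) + 2397 = (-11372 + (1/2)*(1/49)*(78 - 97 - 5390)) + 2397 = (-11372 + (1/2)*(1/49)*(-5409)) + 2397 = (-11372 - 5409/98) + 2397 = -1119865/98 + 2397 = -884959/98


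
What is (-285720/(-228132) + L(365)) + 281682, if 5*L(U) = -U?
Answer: 5353692509/19011 ≈ 2.8161e+5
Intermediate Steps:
L(U) = -U/5 (L(U) = (-U)/5 = -U/5)
(-285720/(-228132) + L(365)) + 281682 = (-285720/(-228132) - ⅕*365) + 281682 = (-285720*(-1/228132) - 73) + 281682 = (23810/19011 - 73) + 281682 = -1363993/19011 + 281682 = 5353692509/19011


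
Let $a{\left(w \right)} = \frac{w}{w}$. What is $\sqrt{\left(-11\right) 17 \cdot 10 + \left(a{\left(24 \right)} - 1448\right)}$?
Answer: $i \sqrt{3317} \approx 57.593 i$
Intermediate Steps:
$a{\left(w \right)} = 1$
$\sqrt{\left(-11\right) 17 \cdot 10 + \left(a{\left(24 \right)} - 1448\right)} = \sqrt{\left(-11\right) 17 \cdot 10 + \left(1 - 1448\right)} = \sqrt{\left(-187\right) 10 - 1447} = \sqrt{-1870 - 1447} = \sqrt{-3317} = i \sqrt{3317}$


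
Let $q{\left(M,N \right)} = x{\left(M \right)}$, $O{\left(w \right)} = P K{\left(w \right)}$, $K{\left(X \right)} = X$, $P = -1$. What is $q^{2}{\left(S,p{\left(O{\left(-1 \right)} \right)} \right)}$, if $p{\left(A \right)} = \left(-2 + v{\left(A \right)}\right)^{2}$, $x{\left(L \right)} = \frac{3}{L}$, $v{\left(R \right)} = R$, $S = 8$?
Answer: $\frac{9}{64} \approx 0.14063$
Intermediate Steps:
$O{\left(w \right)} = - w$
$p{\left(A \right)} = \left(-2 + A\right)^{2}$
$q{\left(M,N \right)} = \frac{3}{M}$
$q^{2}{\left(S,p{\left(O{\left(-1 \right)} \right)} \right)} = \left(\frac{3}{8}\right)^{2} = \frac{9}{64}$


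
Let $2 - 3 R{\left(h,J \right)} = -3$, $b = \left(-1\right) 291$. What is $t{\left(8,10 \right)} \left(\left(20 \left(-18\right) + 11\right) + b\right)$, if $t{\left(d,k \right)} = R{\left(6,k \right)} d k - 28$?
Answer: $- \frac{202240}{3} \approx -67413.0$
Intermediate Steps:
$b = -291$
$R{\left(h,J \right)} = \frac{5}{3}$ ($R{\left(h,J \right)} = \frac{2}{3} - -1 = \frac{2}{3} + 1 = \frac{5}{3}$)
$t{\left(d,k \right)} = -28 + \frac{5 d k}{3}$ ($t{\left(d,k \right)} = \frac{5 d}{3} k - 28 = \frac{5 d k}{3} - 28 = -28 + \frac{5 d k}{3}$)
$t{\left(8,10 \right)} \left(\left(20 \left(-18\right) + 11\right) + b\right) = \left(-28 + \frac{5}{3} \cdot 8 \cdot 10\right) \left(\left(20 \left(-18\right) + 11\right) - 291\right) = \left(-28 + \frac{400}{3}\right) \left(\left(-360 + 11\right) - 291\right) = \frac{316 \left(-349 - 291\right)}{3} = \frac{316}{3} \left(-640\right) = - \frac{202240}{3}$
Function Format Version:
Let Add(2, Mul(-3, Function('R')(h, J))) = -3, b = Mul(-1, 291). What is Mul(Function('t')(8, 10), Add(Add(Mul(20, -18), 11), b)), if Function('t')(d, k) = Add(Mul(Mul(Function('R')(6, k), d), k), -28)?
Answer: Rational(-202240, 3) ≈ -67413.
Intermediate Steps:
b = -291
Function('R')(h, J) = Rational(5, 3) (Function('R')(h, J) = Add(Rational(2, 3), Mul(Rational(-1, 3), -3)) = Add(Rational(2, 3), 1) = Rational(5, 3))
Function('t')(d, k) = Add(-28, Mul(Rational(5, 3), d, k)) (Function('t')(d, k) = Add(Mul(Mul(Rational(5, 3), d), k), -28) = Add(Mul(Rational(5, 3), d, k), -28) = Add(-28, Mul(Rational(5, 3), d, k)))
Mul(Function('t')(8, 10), Add(Add(Mul(20, -18), 11), b)) = Mul(Add(-28, Mul(Rational(5, 3), 8, 10)), Add(Add(Mul(20, -18), 11), -291)) = Mul(Add(-28, Rational(400, 3)), Add(Add(-360, 11), -291)) = Mul(Rational(316, 3), Add(-349, -291)) = Mul(Rational(316, 3), -640) = Rational(-202240, 3)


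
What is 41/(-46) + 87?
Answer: 3961/46 ≈ 86.109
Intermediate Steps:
41/(-46) + 87 = -1/46*41 + 87 = -41/46 + 87 = 3961/46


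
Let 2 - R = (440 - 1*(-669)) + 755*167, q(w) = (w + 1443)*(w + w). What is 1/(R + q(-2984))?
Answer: 1/9069496 ≈ 1.1026e-7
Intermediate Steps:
q(w) = 2*w*(1443 + w) (q(w) = (1443 + w)*(2*w) = 2*w*(1443 + w))
R = -127192 (R = 2 - ((440 - 1*(-669)) + 755*167) = 2 - ((440 + 669) + 126085) = 2 - (1109 + 126085) = 2 - 1*127194 = 2 - 127194 = -127192)
1/(R + q(-2984)) = 1/(-127192 + 2*(-2984)*(1443 - 2984)) = 1/(-127192 + 2*(-2984)*(-1541)) = 1/(-127192 + 9196688) = 1/9069496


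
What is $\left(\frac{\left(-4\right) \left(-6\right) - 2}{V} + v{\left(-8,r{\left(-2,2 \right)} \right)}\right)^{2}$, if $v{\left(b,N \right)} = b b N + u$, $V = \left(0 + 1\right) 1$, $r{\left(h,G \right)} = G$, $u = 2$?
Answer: $23104$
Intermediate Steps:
$V = 1$ ($V = 1 \cdot 1 = 1$)
$v{\left(b,N \right)} = 2 + N b^{2}$ ($v{\left(b,N \right)} = b b N + 2 = b^{2} N + 2 = N b^{2} + 2 = 2 + N b^{2}$)
$\left(\frac{\left(-4\right) \left(-6\right) - 2}{V} + v{\left(-8,r{\left(-2,2 \right)} \right)}\right)^{2} = \left(\frac{\left(-4\right) \left(-6\right) - 2}{1} + \left(2 + 2 \left(-8\right)^{2}\right)\right)^{2} = \left(\left(24 - 2\right) 1 + \left(2 + 2 \cdot 64\right)\right)^{2} = \left(22 \cdot 1 + \left(2 + 128\right)\right)^{2} = \left(22 + 130\right)^{2} = 152^{2} = 23104$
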